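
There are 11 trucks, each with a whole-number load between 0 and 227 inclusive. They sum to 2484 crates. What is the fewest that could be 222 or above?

9

Suppose at most 11 − j of them reach 222; then j values are ≤ 221 and the rest ≤ 227.
The total is then ≤ 221·j + 227·(11 − j) = 2497 − 6j. For this to be ≥ 2484 we need j ≤ 2, so at least 11 − 2 = 9 must reach 222.
Exactly 9 works: 9 values at 227 and 2 at 221 total 2485; lower one of the high values by 1 (still ≥ 222) to hit 2484.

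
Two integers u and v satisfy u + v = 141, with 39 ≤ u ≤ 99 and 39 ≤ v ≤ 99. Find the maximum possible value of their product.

4970

uv = u(141 − u) is maximized when u is as near 141/2 as the bounds allow.
Taking u = 70 and v = 71 (both in [39, 99]) gives uv = 4970.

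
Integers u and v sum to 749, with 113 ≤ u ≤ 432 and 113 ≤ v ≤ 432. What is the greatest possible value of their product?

140250

uv = u(749 − u) is maximized when u is as near 749/2 as the bounds allow.
Taking u = 374 and v = 375 (both in [113, 432]) gives uv = 140250.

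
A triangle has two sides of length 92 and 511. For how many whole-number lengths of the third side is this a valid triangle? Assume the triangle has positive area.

The triangle inequality gives |92 − 511| < c < 92 + 511, i.e. 419 < c < 603.
So c can be any integer from 420 to 602: 183 values.

183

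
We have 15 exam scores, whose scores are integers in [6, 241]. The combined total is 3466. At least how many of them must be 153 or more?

Suppose at most 15 − j of them reach 153; then j values are ≤ 152 and the rest ≤ 241.
The total is then ≤ 152·j + 241·(15 − j) = 3615 − 89j. For this to be ≥ 3466 we need j ≤ 1, so at least 15 − 1 = 14 must reach 153.
Exactly 14 works: 14 values at 241 and 1 at 152 total 3526; lower one of the high values by 60 (still ≥ 153) to hit 3466.

14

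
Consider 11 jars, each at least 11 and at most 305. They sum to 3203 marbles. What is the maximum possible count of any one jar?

305

To make one jar as large as possible, make the other 10 as small as possible.
The other 10 contribute at least 10 × 11 = 110, leaving at most 3203 − 110 = 3093.
But each jar is capped at 305, so the maximum is 305.
Achievable: one at 305 and the other 10 totalling 2898, which fits since 10 × 11 ≤ 2898 ≤ 10 × 305.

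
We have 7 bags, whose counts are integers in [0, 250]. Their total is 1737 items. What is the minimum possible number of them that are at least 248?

Each value short of 248 is at most 247, costing at least 250 − 247 = 3 against the maximum total of 1750.
We can afford to lose at most 1750 − 1737 = 13, so at most ⌊13/3⌋ = 4 fall short, and at least 3 are ≥ 248.
Exactly 3 works: 3 values at 250 and 4 at 247 total 1738; lower one of the high values by 1 (still ≥ 248) to hit 1737.

3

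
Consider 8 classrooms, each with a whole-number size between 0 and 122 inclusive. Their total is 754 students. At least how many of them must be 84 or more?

If only k of them are at least 84, the other 8 − k are at most 83, so the total is at most k·122 + (8 − k)·83.
This must reach 754, so k·122 + (8 − k)·83 ≥ 754, giving k ≥ 3.
Exactly 3 works: 3 values at 122 and 5 at 83 total 781; lower one of the high values by 27 (still ≥ 84) to hit 754.

3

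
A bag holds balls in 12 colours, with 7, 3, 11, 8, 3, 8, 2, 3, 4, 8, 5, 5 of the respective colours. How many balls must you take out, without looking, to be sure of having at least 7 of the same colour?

In the worst case you take as many as possible of each colour without reaching 7: 6 + 3 + 6 + 6 + 3 + 6 + 2 + 3 + 4 + 6 + 5 + 5 = 55.
The next one must give 7 of some colour, so 55 + 1 = 56.

56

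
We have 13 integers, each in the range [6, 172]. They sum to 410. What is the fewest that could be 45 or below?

Each value above 45 is at least 46, contributing at least 46 − 6 = 40 above the floor 6.
The sum exceeds the floor total 78 by 332, so at most ⌊332/40⌋ = 8 exceed 45, and at least 5 are ≤ 45.
Exactly 5 works: 5 values at 6 and 8 at 46 total 398; raise one of the low values by 12 (still ≤ 45) to hit 410.

5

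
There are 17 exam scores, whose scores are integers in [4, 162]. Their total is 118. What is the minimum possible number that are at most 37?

16

If only k of them are at most 37, the other 17 − k are at least 38, so the total is at least (17 − k)·38 + k·4.
This is ≤ 118, so (17 − k)·38 + 4k ≤ 118, which gives k ≥ 16.
Exactly 16 works: 16 values at 4 and 1 at 38 total 102; raise one of the low values by 16 (still ≤ 37) to hit 118.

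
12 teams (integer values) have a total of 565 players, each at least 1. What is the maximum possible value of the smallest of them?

The average is 565/12 < 48, so some value is ≤ 47.
Achievable: 11 of them at 47 and 1 at 48 total 565.

47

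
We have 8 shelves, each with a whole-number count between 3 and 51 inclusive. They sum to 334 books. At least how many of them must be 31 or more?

5

Each value short of 31 is at most 30, costing at least 51 − 30 = 21 against the maximum total of 408.
We can afford to lose at most 408 − 334 = 74, so at most ⌊74/21⌋ = 3 fall short, and at least 5 are ≥ 31.
Exactly 5 works: 5 values at 51 and 3 at 30 total 345; lower one of the high values by 11 (still ≥ 31) to hit 334.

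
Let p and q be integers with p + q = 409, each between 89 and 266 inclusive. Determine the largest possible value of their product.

For a fixed sum, the product pq is largest when p and q are as close as possible.
Taking p = 204 and q = 205 (both in [89, 266]) gives pq = 41820.

41820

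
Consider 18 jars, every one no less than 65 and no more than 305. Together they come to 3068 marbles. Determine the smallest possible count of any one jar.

65

To make one jar as small as possible, make the other 17 as large as possible.
The other 17 can take up 17 × 305 = 5185 ≥ 3068 − 65, so one jar can sit at its floor of 65.
Achievable: one at 65 and the other 17 totalling 3003, which fits since 17 × 65 ≤ 3003 ≤ 17 × 305.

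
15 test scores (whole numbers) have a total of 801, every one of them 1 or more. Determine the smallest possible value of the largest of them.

54

If every one of the 15 were at most 53, the total would be at most 15 × 53 = 795 < 801.
Equality holds with 6 values of 54 and 9 values of 53.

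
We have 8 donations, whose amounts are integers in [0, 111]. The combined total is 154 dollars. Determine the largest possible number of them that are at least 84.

If k of the values are ≥ 84, the total is ≥ 84k + 0(8 − k).
Setting 84k + 0(8 − k) ≤ 154 gives 84k ≤ 154, so k ≤ 1.
k = 1 is achieved by 1 value at 84 and 7 at 0, total 84; add 70 to one value (staying below 84) to reach 154.

1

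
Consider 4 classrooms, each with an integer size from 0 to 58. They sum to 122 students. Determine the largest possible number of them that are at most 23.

Each value at 23 or below falls at least 58 − 23 = 35 short of the ceiling 58.
The ceiling total is 4 × 58 = 232, and we need 122, so at most ⌊(232 − 122)/35⌋ = 3 can be that low.
k = 3 is achieved by 3 values at 23 and 1 at 58, total 127; lower one of the 58's by 5 (still > 23) to reach 122.

3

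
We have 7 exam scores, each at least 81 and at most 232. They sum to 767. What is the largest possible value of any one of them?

To make one score as large as possible, make the other 6 as small as possible.
The other 6 contribute at least 6 × 81 = 486, leaving at most 767 − 486 = 281.
But each score is capped at 232, so the maximum is 232.
Achievable: one at 232 and the other 6 totalling 535, which fits since 6 × 81 ≤ 535 ≤ 6 × 232.

232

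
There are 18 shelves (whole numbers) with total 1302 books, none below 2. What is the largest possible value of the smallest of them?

72

If every one of the 18 were at least 73, the total would be at least 18 × 73 = 1314 > 1302.
Equality holds with 12 values of 72 and 6 values of 73.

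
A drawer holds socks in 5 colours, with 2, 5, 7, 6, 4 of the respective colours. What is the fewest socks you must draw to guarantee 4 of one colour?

15

In the worst case you take as many as possible of each colour without reaching 4: 2 + 3 + 3 + 3 + 3 = 14.
The next one must give 4 of some colour, so 14 + 1 = 15.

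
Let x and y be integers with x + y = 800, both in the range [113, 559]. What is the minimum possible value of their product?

xy = x(800 − x) is concave in x, so over [241, 559] it is minimized at an endpoint.
The extreme feasible split is x = 241, y = 559, giving xy = 134719.

134719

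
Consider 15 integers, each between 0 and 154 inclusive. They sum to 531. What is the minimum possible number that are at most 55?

6

If only k of them are at most 55, the other 15 − k are at least 56, so the total is at least (15 − k)·56 + k·0.
This is ≤ 531, so (15 − k)·56 + 0k ≤ 531, which gives k ≥ 6.
Exactly 6 works: 6 values at 0 and 9 at 56 total 504; raise one of the low values by 27 (still ≤ 55) to hit 531.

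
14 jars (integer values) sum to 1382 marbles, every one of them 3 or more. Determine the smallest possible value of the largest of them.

The 14 values sum to 1382, so their maximum is at least ⌈1382/14⌉ = 99.
Equality holds with 10 values of 99 and 4 values of 98.

99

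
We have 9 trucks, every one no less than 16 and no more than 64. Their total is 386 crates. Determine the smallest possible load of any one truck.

16

Minimizing one value means maximizing the remaining 8.
The other 8 can take up 8 × 64 = 512 ≥ 386 − 16, so one truck can sit at its floor of 16.
Achievable: one at 16 and the other 8 totalling 370, which fits since 8 × 16 ≤ 370 ≤ 8 × 64.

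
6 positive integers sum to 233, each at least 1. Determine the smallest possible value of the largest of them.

The average is 233/6 > 38, so not all 6 can be 38 or less; the largest is ≥ 39.
Achievable: 5 of them at 39 and 1 at 38 total 233.

39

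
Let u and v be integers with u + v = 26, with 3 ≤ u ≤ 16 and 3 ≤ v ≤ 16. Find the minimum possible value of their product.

uv = u(26 − u) is concave in u, so over [10, 16] it is minimized at an endpoint.
At the endpoint u = 10, v = 26 − 10 = 16, so uv = 10 × 16 = 160.

160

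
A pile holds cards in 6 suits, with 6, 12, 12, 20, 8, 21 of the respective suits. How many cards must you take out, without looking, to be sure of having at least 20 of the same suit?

77

In the worst case you take as many as possible of each suit without reaching 20: 6 + 12 + 12 + 19 + 8 + 19 = 76.
The next one must give 20 of some suit, so 76 + 1 = 77.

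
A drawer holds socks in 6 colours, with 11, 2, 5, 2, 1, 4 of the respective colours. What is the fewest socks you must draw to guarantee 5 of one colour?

18

In the worst case you take as many as possible of each colour without reaching 5: 4 + 2 + 4 + 2 + 1 + 4 = 17.
The next one must give 5 of some colour, so 17 + 1 = 18.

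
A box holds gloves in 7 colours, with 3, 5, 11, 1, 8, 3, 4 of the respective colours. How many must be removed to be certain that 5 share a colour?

24

In the worst case you take as many as possible of each colour without reaching 5: 3 + 4 + 4 + 1 + 4 + 3 + 4 = 23.
The next one must give 5 of some colour, so 23 + 1 = 24.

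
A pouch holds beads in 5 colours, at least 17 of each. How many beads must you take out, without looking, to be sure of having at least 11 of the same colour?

51

You could draw 10 of every colour without reaching 11 of any — 50 in all.
One more forces 11 of some colour, so 50 + 1 = 51.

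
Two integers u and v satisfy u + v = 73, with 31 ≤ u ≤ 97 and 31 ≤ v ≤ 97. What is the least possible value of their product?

1302

For a fixed sum, uv is smallest when u and v are as far apart as possible.
The extreme feasible split is u = 31, v = 42, giving uv = 1302.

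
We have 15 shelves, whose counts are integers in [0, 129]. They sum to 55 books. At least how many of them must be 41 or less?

If only k of them are at most 41, the other 15 − k are at least 42, so the total is at least (15 − k)·42 + k·0.
This is ≤ 55, so (15 − k)·42 + 0k ≤ 55, which gives k ≥ 14.
Exactly 14 works: 14 values at 0 and 1 at 42 total 42; raise one of the low values by 13 (still ≤ 41) to hit 55.

14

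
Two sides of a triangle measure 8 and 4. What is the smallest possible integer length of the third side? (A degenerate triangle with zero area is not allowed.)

The third side must exceed |8 − 4| = 4.
The smallest integer above 4 is 5.

5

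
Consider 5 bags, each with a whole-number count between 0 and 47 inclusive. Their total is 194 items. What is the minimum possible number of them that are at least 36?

2

If only k of them are at least 36, the other 5 − k are at most 35, so the total is at most k·47 + (5 − k)·35.
This must reach 194, so k·47 + (5 − k)·35 ≥ 194, giving k ≥ 2.
Exactly 2 works: 2 values at 47 and 3 at 35 total 199; lower one of the high values by 5 (still ≥ 36) to hit 194.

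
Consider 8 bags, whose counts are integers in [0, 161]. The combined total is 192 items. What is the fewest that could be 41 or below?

If only k of them are at most 41, the other 8 − k are at least 42, so the total is at least (8 − k)·42 + k·0.
This is ≤ 192, so (8 − k)·42 + 0k ≤ 192, which gives k ≥ 4.
Exactly 4 works: 4 values at 0 and 4 at 42 total 168; raise one of the low values by 24 (still ≤ 41) to hit 192.

4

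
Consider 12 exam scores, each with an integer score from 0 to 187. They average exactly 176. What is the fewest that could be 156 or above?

The total is 12 × 176 = 2112.
Suppose at most 12 − j of them reach 156; then j values are ≤ 155 and the rest ≤ 187.
The total is then ≤ 155·j + 187·(12 − j) = 2244 − 32j. For this to be ≥ 2112 we need j ≤ 4, so at least 12 − 4 = 8 must reach 156.
Exactly 8 works: 8 values at 187 and 4 at 155 total 2116; lower one of the high values by 4 (still ≥ 156) to hit 2112.

8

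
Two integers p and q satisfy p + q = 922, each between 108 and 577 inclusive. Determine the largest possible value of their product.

For a fixed sum, the product pq is largest when p and q are as close as possible.
Taking p = 461 and q = 461 (both in [108, 577]) gives pq = 212521.

212521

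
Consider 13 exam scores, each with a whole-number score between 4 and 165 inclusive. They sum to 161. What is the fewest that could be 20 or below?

7

If only k of them are at most 20, the other 13 − k are at least 21, so the total is at least (13 − k)·21 + k·4.
This is ≤ 161, so (13 − k)·21 + 4k ≤ 161, which gives k ≥ 7.
Exactly 7 works: 7 values at 4 and 6 at 21 total 154; raise one of the low values by 7 (still ≤ 20) to hit 161.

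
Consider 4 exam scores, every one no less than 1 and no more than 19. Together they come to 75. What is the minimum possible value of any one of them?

18

Minimizing one value means maximizing the remaining 3.
The other 3 contribute at most 3 × 19 = 57, leaving at least 75 − 57 = 18.
Since 18 ≥ 1, this is achievable: one at 18 and 3 at 19.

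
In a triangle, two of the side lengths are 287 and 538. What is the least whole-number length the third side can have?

252

The third side must exceed |287 − 538| = 251.
The smallest integer above 251 is 252.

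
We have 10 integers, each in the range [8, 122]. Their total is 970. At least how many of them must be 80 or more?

Suppose at most 10 − j of them reach 80; then j values are ≤ 79 and the rest ≤ 122.
The total is then ≤ 79·j + 122·(10 − j) = 1220 − 43j. For this to be ≥ 970 we need j ≤ 5, so at least 10 − 5 = 5 must reach 80.
Exactly 5 works: 5 values at 122 and 5 at 79 total 1005; lower one of the high values by 35 (still ≥ 80) to hit 970.

5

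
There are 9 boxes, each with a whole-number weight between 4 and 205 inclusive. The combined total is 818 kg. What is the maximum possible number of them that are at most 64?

Suppose k of them are at most 64. Those contribute at most 64 each and the rest at most 205 each.
So the total is at most 64k + 205(9 − k) = 1845 − 141k. This must still be ≥ 818, so k ≤ 7.
k = 7 is achieved by 7 values at 64 and 2 at 205, total 858; lower one of the 205's by 40 (still > 64) to reach 818.

7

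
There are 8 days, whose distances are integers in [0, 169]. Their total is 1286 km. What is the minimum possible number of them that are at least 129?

7

Each value short of 129 is at most 128, costing at least 169 − 128 = 41 against the maximum total of 1352.
We can afford to lose at most 1352 − 1286 = 66, so at most ⌊66/41⌋ = 1 fall short, and at least 7 are ≥ 129.
Exactly 7 works: 7 values at 169 and 1 at 128 total 1311; lower one of the high values by 25 (still ≥ 129) to hit 1286.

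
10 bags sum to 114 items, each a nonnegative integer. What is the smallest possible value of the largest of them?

12

The average is 114/10 > 11, so not all 10 can be 11 or less; the largest is ≥ 12.
Equality holds with 4 values of 12 and 6 values of 11.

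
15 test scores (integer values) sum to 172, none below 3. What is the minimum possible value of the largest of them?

Some value must be at least ⌈172/15⌉ = 12, since 15 × 11 = 165 < 172.
Taking 8 copies of 11 and 7 copies of 12 gives exactly 172, so 12 is attained.

12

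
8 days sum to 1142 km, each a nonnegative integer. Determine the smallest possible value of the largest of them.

143

Some value must be at least ⌈1142/8⌉ = 143, since 8 × 142 = 1136 < 1142.
Achievable: 6 of them at 143 and 2 at 142 total 1142.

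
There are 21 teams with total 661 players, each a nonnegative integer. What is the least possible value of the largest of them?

The 21 values sum to 661, so their maximum is at least ⌈661/21⌉ = 32.
Taking 11 copies of 31 and 10 copies of 32 gives exactly 661, so 32 is attained.

32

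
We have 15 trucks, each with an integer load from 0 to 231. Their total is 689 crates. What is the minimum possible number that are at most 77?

7

Let j be the number exceeding 77. Then the total is ≥ 78·j + 0·(15 − j) = 0 + 78j.
So 78j ≤ 689 and j ≤ 8; hence at least 15 − 8 = 7 are ≤ 77.
Exactly 7 works: 7 values at 0 and 8 at 78 total 624; raise one of the low values by 65 (still ≤ 77) to hit 689.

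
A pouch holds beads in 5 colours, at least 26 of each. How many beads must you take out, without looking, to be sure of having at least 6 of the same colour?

You could draw 5 of every colour without reaching 6 of any — 25 in all.
One more forces 6 of some colour, so 25 + 1 = 26.

26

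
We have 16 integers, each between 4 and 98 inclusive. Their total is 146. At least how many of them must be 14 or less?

9

Let j be the number exceeding 14. Then the total is ≥ 15·j + 4·(16 − j) = 64 + 11j.
So 11j ≤ 82 and j ≤ 7; hence at least 16 − 7 = 9 are ≤ 14.
Exactly 9 works: 9 values at 4 and 7 at 15 total 141; raise one of the low values by 5 (still ≤ 14) to hit 146.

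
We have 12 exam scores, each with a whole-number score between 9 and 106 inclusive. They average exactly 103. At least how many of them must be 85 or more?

The total is 12 × 103 = 1236.
Each value short of 85 is at most 84, costing at least 106 − 84 = 22 against the maximum total of 1272.
We can afford to lose at most 1272 − 1236 = 36, so at most ⌊36/22⌋ = 1 fall short, and at least 11 are ≥ 85.
Exactly 11 works: 11 values at 106 and 1 at 84 total 1250; lower one of the high values by 14 (still ≥ 85) to hit 1236.

11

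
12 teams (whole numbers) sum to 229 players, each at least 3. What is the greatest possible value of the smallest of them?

19

The 12 values sum to 229, so their minimum is at most ⌊229/12⌋ = 19.
Achievable: 11 of them at 19 and 1 at 20 total 229.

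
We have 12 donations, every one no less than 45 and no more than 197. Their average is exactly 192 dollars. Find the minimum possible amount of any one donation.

Minimizing one value means maximizing the remaining 11.
The total is 12 × 192 = 2304.
The other 11 contribute at most 11 × 197 = 2167, leaving at least 2304 − 2167 = 137.
Since 137 ≥ 45, this is achievable: one at 137 and 11 at 197.

137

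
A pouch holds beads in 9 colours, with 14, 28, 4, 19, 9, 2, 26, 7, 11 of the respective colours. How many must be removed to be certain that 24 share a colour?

113

In the worst case you take as many as possible of each colour without reaching 24: 14 + 23 + 4 + 19 + 9 + 2 + 23 + 7 + 11 = 112.
The next one must give 24 of some colour, so 112 + 1 = 113.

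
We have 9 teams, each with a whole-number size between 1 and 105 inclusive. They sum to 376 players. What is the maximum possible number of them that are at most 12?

Suppose k of them are at most 12. Those contribute at most 12 each and the rest at most 105 each.
So the total is at most 12k + 105(9 − k) = 945 − 93k. This must still be ≥ 376, so k ≤ 6.
k = 6 is achieved by 6 values at 12 and 3 at 105, total 387; lower one of the 105's by 11 (still > 12) to reach 376.

6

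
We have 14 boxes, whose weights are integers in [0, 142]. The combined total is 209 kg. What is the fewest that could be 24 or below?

6

Let j be the number exceeding 24. Then the total is ≥ 25·j + 0·(14 − j) = 0 + 25j.
So 25j ≤ 209 and j ≤ 8; hence at least 14 − 8 = 6 are ≤ 24.
Exactly 6 works: 6 values at 0 and 8 at 25 total 200; raise one of the low values by 9 (still ≤ 24) to hit 209.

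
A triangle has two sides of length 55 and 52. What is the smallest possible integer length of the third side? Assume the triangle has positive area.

4

The third side must exceed |55 − 52| = 3.
The smallest integer above 3 is 4.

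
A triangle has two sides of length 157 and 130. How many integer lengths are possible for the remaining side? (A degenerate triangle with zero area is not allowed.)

259

The triangle inequality gives |157 − 130| < c < 157 + 130, i.e. 27 < c < 287.
So c can be any integer from 28 to 286: 259 values.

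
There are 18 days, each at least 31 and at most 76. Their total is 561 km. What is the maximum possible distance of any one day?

34

To make one day as large as possible, make the other 17 as small as possible.
The other 17 contribute at least 17 × 31 = 527, leaving at most 561 − 527 = 34.
Since 34 ≤ 76, this is achievable: one at 34 and 17 at 31.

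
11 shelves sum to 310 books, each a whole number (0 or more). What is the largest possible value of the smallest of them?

The 11 values sum to 310, so their minimum is at most ⌊310/11⌋ = 28.
Equality holds with 9 values of 28 and 2 values of 29.

28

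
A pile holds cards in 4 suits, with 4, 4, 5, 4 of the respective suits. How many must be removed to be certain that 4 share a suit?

13

In the worst case you take as many as possible of each suit without reaching 4: 3 + 3 + 3 + 3 = 12.
The next one must give 4 of some suit, so 12 + 1 = 13.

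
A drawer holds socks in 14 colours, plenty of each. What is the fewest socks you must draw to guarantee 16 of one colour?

In the worst case you draw 15 of each of the 14 colours: 14 × 15 = 210.
One more forces 16 of some colour, so 210 + 1 = 211.

211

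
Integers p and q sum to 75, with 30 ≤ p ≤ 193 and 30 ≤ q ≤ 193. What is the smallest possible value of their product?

1350

For a fixed sum, pq is smallest when p and q are as far apart as possible.
At the endpoint p = 30, q = 75 − 30 = 45, so pq = 30 × 45 = 1350.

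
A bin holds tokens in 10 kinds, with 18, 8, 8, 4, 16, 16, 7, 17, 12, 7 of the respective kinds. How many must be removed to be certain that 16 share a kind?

In the worst case you take as many as possible of each kind without reaching 16: 15 + 8 + 8 + 4 + 15 + 15 + 7 + 15 + 12 + 7 = 106.
The next one must give 16 of some kind, so 106 + 1 = 107.

107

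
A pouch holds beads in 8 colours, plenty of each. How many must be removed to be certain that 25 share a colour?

193

In the worst case you draw 24 of each of the 8 colours: 8 × 24 = 192.
One more forces 25 of some colour, so 192 + 1 = 193.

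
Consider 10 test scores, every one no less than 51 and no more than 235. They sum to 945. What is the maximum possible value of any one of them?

Maximizing one value means minimizing the remaining 9.
The other 9 contribute at least 9 × 51 = 459, leaving at most 945 − 459 = 486.
But each score is capped at 235, so the maximum is 235.
Achievable: one at 235 and the other 9 totalling 710, which fits since 9 × 51 ≤ 710 ≤ 9 × 235.

235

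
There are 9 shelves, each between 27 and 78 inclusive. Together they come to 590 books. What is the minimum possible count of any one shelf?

To make one shelf as small as possible, make the other 8 as large as possible.
The other 8 can take up 8 × 78 = 624 ≥ 590 − 27, so one shelf can sit at its floor of 27.
Achievable: one at 27 and the other 8 totalling 563, which fits since 8 × 27 ≤ 563 ≤ 8 × 78.

27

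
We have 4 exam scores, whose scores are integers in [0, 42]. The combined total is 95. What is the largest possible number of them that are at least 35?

If k of the values are ≥ 35, the total is ≥ 35k + 0(4 − k).
Setting 35k + 0(4 − k) ≤ 95 gives 35k ≤ 95, so k ≤ 2.
k = 2 is achieved by 2 values at 35 and 2 at 0, total 70; add 25 to one value (staying below 35) to reach 95.

2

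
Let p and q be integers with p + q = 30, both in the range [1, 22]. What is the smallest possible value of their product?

176

pq = p(30 − p) is concave in p, so over [8, 22] it is minimized at an endpoint.
The extreme feasible split is p = 8, q = 22, giving pq = 176.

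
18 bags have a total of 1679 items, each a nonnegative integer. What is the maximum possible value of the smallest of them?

The average is 1679/18 < 94, so some value is ≤ 93.
Equality holds with 13 values of 93 and 5 values of 94.

93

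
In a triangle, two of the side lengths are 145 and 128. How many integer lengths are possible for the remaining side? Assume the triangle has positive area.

255

The triangle inequality gives |145 − 128| < c < 145 + 128, i.e. 17 < c < 273.
So c can be any integer from 18 to 272: 255 values.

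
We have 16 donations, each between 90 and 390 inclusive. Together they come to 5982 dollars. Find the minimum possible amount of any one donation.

132

To make one donation as small as possible, make the other 15 as large as possible.
The other 15 contribute at most 15 × 390 = 5850, leaving at least 5982 − 5850 = 132.
Since 132 ≥ 90, this is achievable: one at 132 and 15 at 390.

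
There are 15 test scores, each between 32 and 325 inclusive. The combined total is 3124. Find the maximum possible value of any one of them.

325

To make one score as large as possible, make the other 14 as small as possible.
The other 14 contribute at least 14 × 32 = 448, leaving at most 3124 − 448 = 2676.
But each score is capped at 325, so the maximum is 325.
Achievable: one at 325 and the other 14 totalling 2799, which fits since 14 × 32 ≤ 2799 ≤ 14 × 325.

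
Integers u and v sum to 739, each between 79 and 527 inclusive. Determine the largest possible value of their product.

For a fixed sum, the product uv is largest when u and v are as close as possible.
Taking u = 369 and v = 370 (both in [79, 527]) gives uv = 136530.

136530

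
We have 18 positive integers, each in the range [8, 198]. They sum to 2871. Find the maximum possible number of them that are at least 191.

14

Suppose k of them are at least 191. Those contribute at least 191 each and the other 18 − k at least 8 each.
So the total is at least 191k + 8(18 − k) = 144 + 183k. This must be ≤ 2871, giving k ≤ 14.
k = 14 is achieved by 14 values at 191 and 4 at 8, total 2706; add 165 to one value (staying below 191) to reach 2871.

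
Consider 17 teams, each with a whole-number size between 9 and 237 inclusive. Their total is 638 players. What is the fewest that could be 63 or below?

Let j be the number exceeding 63. Then the total is ≥ 64·j + 9·(17 − j) = 153 + 55j.
So 55j ≤ 485 and j ≤ 8; hence at least 17 − 8 = 9 are ≤ 63.
Exactly 9 works: 9 values at 9 and 8 at 64 total 593; raise one of the low values by 45 (still ≤ 63) to hit 638.

9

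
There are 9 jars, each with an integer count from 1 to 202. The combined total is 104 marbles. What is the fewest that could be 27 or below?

Each value above 27 is at least 28, contributing at least 28 − 1 = 27 above the floor 1.
The sum exceeds the floor total 9 by 95, so at most ⌊95/27⌋ = 3 exceed 27, and at least 6 are ≤ 27.
Exactly 6 works: 6 values at 1 and 3 at 28 total 90; raise one of the low values by 14 (still ≤ 27) to hit 104.

6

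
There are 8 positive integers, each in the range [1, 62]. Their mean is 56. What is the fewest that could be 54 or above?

3

The total is 8 × 56 = 448.
Suppose at most 8 − j of them reach 54; then j values are ≤ 53 and the rest ≤ 62.
The total is then ≤ 53·j + 62·(8 − j) = 496 − 9j. For this to be ≥ 448 we need j ≤ 5, so at least 8 − 5 = 3 must reach 54.
Exactly 3 works: 3 values at 62 and 5 at 53 total 451; lower one of the high values by 3 (still ≥ 54) to hit 448.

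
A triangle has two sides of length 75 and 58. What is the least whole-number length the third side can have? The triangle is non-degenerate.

The third side must exceed |75 − 58| = 17.
The smallest integer above 17 is 18.

18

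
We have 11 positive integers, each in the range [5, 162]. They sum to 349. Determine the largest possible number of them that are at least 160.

1

With k values at 160 or above and the rest at least 5, the sum is at least 55 + 155k.
Since the sum is 349, we need 155k ≤ 294, i.e. k ≤ 1.
k = 1 is achieved by 1 value at 160 and 10 at 5, total 210; add 139 to one value (staying below 160) to reach 349.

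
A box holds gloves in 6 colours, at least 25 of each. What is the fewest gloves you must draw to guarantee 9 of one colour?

49

In the worst case you draw 8 of each of the 6 colours: 6 × 8 = 48.
One more forces 9 of some colour, so 48 + 1 = 49.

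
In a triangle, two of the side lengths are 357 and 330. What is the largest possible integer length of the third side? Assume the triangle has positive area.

686

The third side must be less than 357 + 330 = 687.
The largest integer below 687 is 686.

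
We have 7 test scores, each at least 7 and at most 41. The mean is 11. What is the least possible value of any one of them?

Minimizing one value means maximizing the remaining 6.
The total is 7 × 11 = 77.
The other 6 can take up 6 × 41 = 246 ≥ 77 − 7, so one score can sit at its floor of 7.
Achievable: one at 7 and the other 6 totalling 70, which fits since 6 × 7 ≤ 70 ≤ 6 × 41.

7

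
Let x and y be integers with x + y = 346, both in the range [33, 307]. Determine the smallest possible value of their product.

Since x + y is fixed, pushing one of them to its bound minimizes the product.
At the endpoint x = 39, y = 346 − 39 = 307, so xy = 39 × 307 = 11973.

11973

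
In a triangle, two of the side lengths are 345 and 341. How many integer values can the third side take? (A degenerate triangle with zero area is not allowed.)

681

The triangle inequality gives |345 − 341| < c < 345 + 341, i.e. 4 < c < 686.
So c can be any integer from 5 to 685: 681 values.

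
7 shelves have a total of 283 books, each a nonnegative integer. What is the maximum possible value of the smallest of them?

40

The average is 283/7 < 41, so some value is ≤ 40.
Taking 4 copies of 40 and 3 copies of 41 gives exactly 283, so 40 is attained.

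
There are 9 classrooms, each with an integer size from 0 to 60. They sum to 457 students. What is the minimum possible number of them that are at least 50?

2

Suppose at most 9 − j of them reach 50; then j values are ≤ 49 and the rest ≤ 60.
The total is then ≤ 49·j + 60·(9 − j) = 540 − 11j. For this to be ≥ 457 we need j ≤ 7, so at least 9 − 7 = 2 must reach 50.
Exactly 2 works: 2 values at 60 and 7 at 49 total 463; lower one of the high values by 6 (still ≥ 50) to hit 457.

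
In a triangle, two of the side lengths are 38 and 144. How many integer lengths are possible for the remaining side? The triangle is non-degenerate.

75

The triangle inequality gives |38 − 144| < c < 38 + 144, i.e. 106 < c < 182.
So c can be any integer from 107 to 181: 75 values.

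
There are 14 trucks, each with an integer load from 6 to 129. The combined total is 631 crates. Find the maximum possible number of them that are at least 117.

4

Suppose k of them are at least 117. Those contribute at least 117 each and the other 14 − k at least 6 each.
So the total is at least 117k + 6(14 − k) = 84 + 111k. This must be ≤ 631, giving k ≤ 4.
k = 4 is achieved by 4 values at 117 and 10 at 6, total 528; add 103 to one value (staying below 117) to reach 631.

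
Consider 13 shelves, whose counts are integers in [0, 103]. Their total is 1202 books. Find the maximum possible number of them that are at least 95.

12

Suppose k of them are at least 95. Those contribute at least 95 each and the other 13 − k at least 0 each.
So the total is at least 95k + 0(13 − k) = 0 + 95k. This must be ≤ 1202, giving k ≤ 12.
k = 12 is achieved by 12 values at 95 and 1 at 0, total 1140; add 62 to one value (staying below 95) to reach 1202.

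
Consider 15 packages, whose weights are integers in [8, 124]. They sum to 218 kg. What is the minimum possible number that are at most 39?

12

Let j be the number exceeding 39. Then the total is ≥ 40·j + 8·(15 − j) = 120 + 32j.
So 32j ≤ 98 and j ≤ 3; hence at least 15 − 3 = 12 are ≤ 39.
Exactly 12 works: 12 values at 8 and 3 at 40 total 216; raise one of the low values by 2 (still ≤ 39) to hit 218.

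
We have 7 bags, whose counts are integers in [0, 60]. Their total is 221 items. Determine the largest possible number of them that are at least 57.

3

Suppose k of them are at least 57. Those contribute at least 57 each and the other 7 − k at least 0 each.
So the total is at least 57k + 0(7 − k) = 0 + 57k. This must be ≤ 221, giving k ≤ 3.
k = 3 is achieved by 3 values at 57 and 4 at 0, total 171; add 50 to one value (staying below 57) to reach 221.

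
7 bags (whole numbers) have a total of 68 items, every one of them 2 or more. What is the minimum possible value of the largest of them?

The 7 values sum to 68, so their maximum is at least ⌈68/7⌉ = 10.
Equality holds with 5 values of 10 and 2 values of 9.

10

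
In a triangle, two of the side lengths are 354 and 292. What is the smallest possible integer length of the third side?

63

The third side must exceed |354 − 292| = 62.
The smallest integer above 62 is 63.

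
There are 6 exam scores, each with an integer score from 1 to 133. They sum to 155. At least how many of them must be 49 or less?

3

Each value above 49 is at least 50, contributing at least 50 − 1 = 49 above the floor 1.
The sum exceeds the floor total 6 by 149, so at most ⌊149/49⌋ = 3 exceed 49, and at least 3 are ≤ 49.
Exactly 3 works: 3 values at 1 and 3 at 50 total 153; raise one of the low values by 2 (still ≤ 49) to hit 155.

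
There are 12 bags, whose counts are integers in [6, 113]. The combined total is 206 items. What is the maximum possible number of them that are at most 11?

11

Suppose k of them are at most 11. Those contribute at most 11 each and the rest at most 113 each.
So the total is at most 11k + 113(12 − k) = 1356 − 102k. This must still be ≥ 206, so k ≤ 11.
k = 11 is achieved by 11 values at 11 and 1 at 113, total 234; lower one of the 113's by 28 (still > 11) to reach 206.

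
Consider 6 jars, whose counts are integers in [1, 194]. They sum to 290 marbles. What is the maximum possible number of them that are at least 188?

1

Suppose k of them are at least 188. Those contribute at least 188 each and the other 6 − k at least 1 each.
So the total is at least 188k + 1(6 − k) = 6 + 187k. This must be ≤ 290, giving k ≤ 1.
k = 1 is achieved by 1 value at 188 and 5 at 1, total 193; add 97 to one value (staying below 188) to reach 290.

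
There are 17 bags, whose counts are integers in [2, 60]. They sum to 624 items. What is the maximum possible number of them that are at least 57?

Suppose k of them are at least 57. Those contribute at least 57 each and the other 17 − k at least 2 each.
So the total is at least 57k + 2(17 − k) = 34 + 55k. This must be ≤ 624, giving k ≤ 10.
k = 10 is achieved by 10 values at 57 and 7 at 2, total 584; add 40 to one value (staying below 57) to reach 624.

10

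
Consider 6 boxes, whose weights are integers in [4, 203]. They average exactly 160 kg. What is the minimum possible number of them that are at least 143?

The total is 6 × 160 = 960.
Suppose at most 6 − j of them reach 143; then j values are ≤ 142 and the rest ≤ 203.
The total is then ≤ 142·j + 203·(6 − j) = 1218 − 61j. For this to be ≥ 960 we need j ≤ 4, so at least 6 − 4 = 2 must reach 143.
Exactly 2 works: 2 values at 203 and 4 at 142 total 974; lower one of the high values by 14 (still ≥ 143) to hit 960.

2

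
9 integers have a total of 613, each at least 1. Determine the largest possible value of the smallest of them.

The 9 values sum to 613, so their minimum is at most ⌊613/9⌋ = 68.
Achievable: 8 of them at 68 and 1 at 69 total 613.

68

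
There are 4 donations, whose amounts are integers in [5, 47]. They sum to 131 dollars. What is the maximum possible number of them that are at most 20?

2

Suppose k of them are at most 20. Those contribute at most 20 each and the rest at most 47 each.
So the total is at most 20k + 47(4 − k) = 188 − 27k. This must still be ≥ 131, so k ≤ 2.
k = 2 is achieved by 2 values at 20 and 2 at 47, total 134; lower one of the 47's by 3 (still > 20) to reach 131.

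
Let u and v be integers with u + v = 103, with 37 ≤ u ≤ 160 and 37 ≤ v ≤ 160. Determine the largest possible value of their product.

uv = u(103 − u) is maximized when u is as near 103/2 as the bounds allow.
Taking u = 51 and v = 52 (both in [37, 160]) gives uv = 2652.

2652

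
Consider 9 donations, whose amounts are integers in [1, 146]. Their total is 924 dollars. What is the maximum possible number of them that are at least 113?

8

With k values at 113 or above and the rest at least 1, the sum is at least 9 + 112k.
Since the sum is 924, we need 112k ≤ 915, i.e. k ≤ 8.
k = 8 is achieved by 8 values at 113 and 1 at 1, total 905; add 19 to one value (staying below 113) to reach 924.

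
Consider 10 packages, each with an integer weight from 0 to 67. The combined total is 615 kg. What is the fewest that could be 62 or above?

If only k of them are at least 62, the other 10 − k are at most 61, so the total is at most k·67 + (10 − k)·61.
This must reach 615, so k·67 + (10 − k)·61 ≥ 615, giving k ≥ 1.
Exactly 1 works: 1 value at 67 and 9 at 61 total 616; lower one of the high values by 1 (still ≥ 62) to hit 615.

1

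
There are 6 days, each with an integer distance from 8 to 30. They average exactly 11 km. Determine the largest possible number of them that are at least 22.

1

The total is 6 × 11 = 66.
Suppose k of them are at least 22. Those contribute at least 22 each and the other 6 − k at least 8 each.
So the total is at least 22k + 8(6 − k) = 48 + 14k. This must be ≤ 66, giving k ≤ 1.
k = 1 is achieved by 1 value at 22 and 5 at 8, total 62; add 4 to one value (staying below 22) to reach 66.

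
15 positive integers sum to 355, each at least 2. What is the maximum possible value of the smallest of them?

The average is 355/15 < 24, so some value is ≤ 23.
Equality holds with 5 values of 23 and 10 values of 24.

23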